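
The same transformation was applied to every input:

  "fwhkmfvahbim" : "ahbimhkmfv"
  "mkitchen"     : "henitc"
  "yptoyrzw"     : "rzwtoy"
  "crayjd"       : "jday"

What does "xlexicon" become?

conexi

What's happening: delete the first 2 characters, then swap the front and back halves of the string.
On "xlexicon": the first step gives "exicon", and the second then gives "conexi".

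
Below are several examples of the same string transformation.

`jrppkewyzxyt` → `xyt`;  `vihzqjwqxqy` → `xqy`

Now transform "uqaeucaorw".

The rule is to keep only the last 3 characters.
So "uqaeucaorw" becomes "orw".

orw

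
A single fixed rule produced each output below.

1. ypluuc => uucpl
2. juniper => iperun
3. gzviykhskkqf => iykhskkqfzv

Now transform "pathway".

hwayat

Each output is the input with this applied: delete the first character, then move the first 2 characters to the end (rotate left by 2).
Starting from "pathway": after the first operation, "athway"; after the second, "hwayat".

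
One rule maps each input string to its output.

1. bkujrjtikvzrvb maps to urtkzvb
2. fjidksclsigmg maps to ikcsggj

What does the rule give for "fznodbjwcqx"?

What's happening: move the first 2 characters to the end (rotate left by 2), then keep every other character starting from the first (positions 1st, 3rd, 5th, ...).
Starting from "fznodbjwcqx": after the first operation, "nodbjwcqxfz"; after the second, "ndjcxz".
(Check on "fjidksclsigmg": → "idksclsigmgfj" → "ikcsggj" ✓)

ndjcxz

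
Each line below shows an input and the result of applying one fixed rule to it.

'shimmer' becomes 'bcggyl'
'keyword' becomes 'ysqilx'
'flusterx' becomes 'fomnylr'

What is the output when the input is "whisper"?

In each case the input is transformed by: shift every letter 6 places backward in the alphabet (wrapping around), then delete the first character.
Working it through for "whisper": intermediate "qbcmjyl", final "bcmjyl".

bcmjyl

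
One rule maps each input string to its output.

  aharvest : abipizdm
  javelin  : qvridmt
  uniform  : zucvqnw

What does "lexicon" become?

The rule is to shift every letter 8 places forward in the alphabet (wrapping around), then move the last 2 characters to the front (rotate right by 2).
Applying both steps to "lexicon": "tmfqkwv", then "wvtmfqk".

wvtmfqk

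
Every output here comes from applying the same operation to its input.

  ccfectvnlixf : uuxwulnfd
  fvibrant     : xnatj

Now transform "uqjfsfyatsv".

In each case the input is transformed by: shift every letter 8 places backward in the alphabet (wrapping around), then delete the last 3 characters.
On "uqjfsfyatsv": the first step gives "mibxkxqslkn", and the second then gives "mibxkxqs".

mibxkxqs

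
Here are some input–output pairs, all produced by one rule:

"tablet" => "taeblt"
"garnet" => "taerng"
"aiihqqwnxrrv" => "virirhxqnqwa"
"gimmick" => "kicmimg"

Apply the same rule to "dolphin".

noilhpd

The transformation: take characters alternately from the front and the back (1st, last, 2nd, 2nd-last, ...), then move the first character to the end.
For "dolphin", step one produces "dnoilhp"; step two turns that into "noilhpd".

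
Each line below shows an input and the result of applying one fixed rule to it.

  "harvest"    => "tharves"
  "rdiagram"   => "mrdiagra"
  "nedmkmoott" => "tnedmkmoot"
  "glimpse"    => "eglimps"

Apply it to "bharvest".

The transformation: move the last character to the front.
For "bharvest" the result is "tbharves".

tbharves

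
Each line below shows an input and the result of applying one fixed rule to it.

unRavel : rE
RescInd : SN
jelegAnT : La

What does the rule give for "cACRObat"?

cB

The pattern: flip the case of every letter, then keep one character in every 3, starting at position 3 (positions 3rd, 6th, 9th, ...).
"cACRObat" → "CacroBAT" → "cB".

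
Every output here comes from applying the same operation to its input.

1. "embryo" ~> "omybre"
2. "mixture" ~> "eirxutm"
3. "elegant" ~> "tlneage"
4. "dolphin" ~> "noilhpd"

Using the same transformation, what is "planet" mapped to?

What's happening: take characters alternately from the front and the back (1st, last, 2nd, 2nd-last, ...), then move the first character to the end.
Starting from "planet": after the first operation, "ptlean"; after the second, "tleanp".
(Check on "mixture": → "meirxut" → "eirxutm" ✓)

tleanp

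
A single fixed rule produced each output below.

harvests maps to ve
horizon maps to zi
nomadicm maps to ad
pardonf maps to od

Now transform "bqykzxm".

The rule is to take characters alternately from the front and the back (1st, last, 2nd, 2nd-last, ...), then keep only the last 2 characters.
Working it through for "bqykzxm": intermediate "bmqxyzk", final "zk".

zk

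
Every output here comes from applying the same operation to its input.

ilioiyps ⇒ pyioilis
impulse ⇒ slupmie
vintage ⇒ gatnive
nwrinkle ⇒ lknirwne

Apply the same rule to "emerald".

Rule — move the last character to the front, then reverse the string.
Applying that to "emerald" gives "laremed".

laremed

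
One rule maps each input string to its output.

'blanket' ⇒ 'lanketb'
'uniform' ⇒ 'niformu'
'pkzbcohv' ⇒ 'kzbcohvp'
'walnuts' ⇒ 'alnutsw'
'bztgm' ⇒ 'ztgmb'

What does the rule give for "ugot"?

gotu

The rule is to move the first character to the end.
For "ugot" the result is "gotu".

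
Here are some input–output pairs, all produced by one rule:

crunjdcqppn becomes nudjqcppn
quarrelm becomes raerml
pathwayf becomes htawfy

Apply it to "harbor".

Rule — delete the first 2 characters, then swap each adjacent pair of characters (1↔2, 3↔4, ...).
So "harbor" becomes "brro".

brro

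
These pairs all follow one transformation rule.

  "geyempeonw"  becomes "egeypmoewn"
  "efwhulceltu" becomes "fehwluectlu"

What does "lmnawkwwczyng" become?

The rule is to swap each adjacent pair of characters (1↔2, 3↔4, ...).
On "lmnawkwwczyng" that produces "mlankwwwzcnyg".

mlankwwwzcnyg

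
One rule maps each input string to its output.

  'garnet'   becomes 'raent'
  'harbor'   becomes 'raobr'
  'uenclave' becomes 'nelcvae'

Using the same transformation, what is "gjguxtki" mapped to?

In each case the input is transformed by: delete the first character, then swap each adjacent pair of characters (1↔2, 3↔4, ...).
For "gjguxtki", step one produces "jguxtki"; step two turns that into "gjxukti".

gjxukti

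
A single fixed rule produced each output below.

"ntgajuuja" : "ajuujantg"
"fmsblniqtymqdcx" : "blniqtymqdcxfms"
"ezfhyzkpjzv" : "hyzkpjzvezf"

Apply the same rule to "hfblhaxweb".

In each case the input is transformed by: move the first 3 characters to the end (rotate left by 3).
For "hfblhaxweb" the result is "lhaxwebhfb".

lhaxwebhfb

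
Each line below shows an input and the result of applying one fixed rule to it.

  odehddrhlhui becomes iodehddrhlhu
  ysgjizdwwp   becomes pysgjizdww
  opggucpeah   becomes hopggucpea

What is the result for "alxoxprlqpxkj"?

jalxoxprlqpxk

Looking at the pairs, the operation is to move the last character to the front.
For "alxoxprlqpxkj" the result is "jalxoxprlqpxk".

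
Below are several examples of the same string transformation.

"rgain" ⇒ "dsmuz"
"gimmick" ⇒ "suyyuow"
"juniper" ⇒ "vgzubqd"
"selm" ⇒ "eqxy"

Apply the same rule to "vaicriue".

hmuodugq

The transformation: shift every letter 12 places forward in the alphabet (wrapping around).
Doing the same to "vaicriue": "hmuodugq".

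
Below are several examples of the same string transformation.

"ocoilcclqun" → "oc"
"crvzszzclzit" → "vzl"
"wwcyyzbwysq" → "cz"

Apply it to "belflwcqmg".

In each case the input is transformed by: delete the last 3 characters, then keep one character in every 3, starting at position 3 (positions 3rd, 6th, 9th, ...).
"belflwcqmg" → "belflwc" → "lw".

lw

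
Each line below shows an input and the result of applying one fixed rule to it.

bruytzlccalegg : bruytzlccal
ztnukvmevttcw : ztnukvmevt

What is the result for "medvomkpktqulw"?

The rule is to delete the last 3 characters.
Doing the same to "medvomkpktqulw": "medvomkpktq".

medvomkpktq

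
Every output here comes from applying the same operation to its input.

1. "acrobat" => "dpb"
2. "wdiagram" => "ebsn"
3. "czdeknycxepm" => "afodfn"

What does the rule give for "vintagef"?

What's happening: keep every other character starting from the second (positions 2nd, 4th, 6th, ...), then shift every letter 1 place forward in the alphabet (wrapping around).
Applying both steps to "vintagef": "itgf", then "juhg".

juhg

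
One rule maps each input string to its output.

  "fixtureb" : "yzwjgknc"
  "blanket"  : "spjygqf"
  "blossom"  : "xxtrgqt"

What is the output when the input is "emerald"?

wfqijrj

In each case the input is transformed by: move the first 3 characters to the end (rotate left by 3), then shift every letter 5 places forward in the alphabet (wrapping around).
Doing the same to "emerald": "wfqijrj".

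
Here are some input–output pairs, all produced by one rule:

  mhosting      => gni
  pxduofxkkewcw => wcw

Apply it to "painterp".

pre

What's happening: reverse the string, then keep only the first 3 characters.
On "painterp": the first step gives "pretniap", and the second then gives "pre".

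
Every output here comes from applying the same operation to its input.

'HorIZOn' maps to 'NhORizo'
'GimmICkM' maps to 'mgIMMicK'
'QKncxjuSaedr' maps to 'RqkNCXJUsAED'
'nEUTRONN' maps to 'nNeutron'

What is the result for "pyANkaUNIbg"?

GPYanKAuniB

The transformation: move the last character to the front, then flip the case of every letter.
So "pyANkaUNIbg" becomes "GPYanKAuniB".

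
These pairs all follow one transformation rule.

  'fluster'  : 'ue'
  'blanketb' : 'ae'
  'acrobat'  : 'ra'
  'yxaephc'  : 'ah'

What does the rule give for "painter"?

The transformation: keep one character in every 3, starting at position 3 (positions 3rd, 6th, 9th, ...).
Applying that to "painter" gives "ie".

ie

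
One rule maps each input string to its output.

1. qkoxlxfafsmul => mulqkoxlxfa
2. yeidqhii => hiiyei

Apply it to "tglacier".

The pattern: move the last 3 characters to the front (rotate right by 3), then delete the last 2 characters.
Applying both steps to "tglacier": "iertglac", then "iertgl".
(Check on "qkoxlxfafsmul": → "mulqkoxlxfafs" → "mulqkoxlxfa" ✓)

iertgl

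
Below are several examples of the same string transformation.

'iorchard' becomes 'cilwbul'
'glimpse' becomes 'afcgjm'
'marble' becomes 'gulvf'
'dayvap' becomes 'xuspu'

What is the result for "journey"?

What's happening: shift every letter 6 places backward in the alphabet (wrapping around), then delete the last character.
Starting from "journey": after the first operation, "diolhys"; after the second, "diolhy".
(Check on "dayvap": → "xuspuj" → "xuspu" ✓)

diolhy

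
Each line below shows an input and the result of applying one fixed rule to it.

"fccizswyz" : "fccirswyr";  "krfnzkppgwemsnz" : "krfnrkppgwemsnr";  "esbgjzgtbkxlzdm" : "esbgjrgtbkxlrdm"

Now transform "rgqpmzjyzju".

rgqpmrjyrju

The rule is to replace every "z" with "r".
On "rgqpmzjyzju" that produces "rgqpmrjyrju".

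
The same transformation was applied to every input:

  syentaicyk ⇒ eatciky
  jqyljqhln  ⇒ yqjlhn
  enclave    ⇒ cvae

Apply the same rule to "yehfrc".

hcr

The pattern: swap each adjacent pair of characters (1↔2, 3↔4, ...), then delete the first 3 characters.
"yehfrc" → "eyfhcr" → "hcr".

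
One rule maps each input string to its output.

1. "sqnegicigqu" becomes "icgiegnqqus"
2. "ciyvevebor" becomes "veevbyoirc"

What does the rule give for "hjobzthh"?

zbtohjhh

In each case the input is transformed by: take characters alternately from the front and the back (1st, last, 2nd, 2nd-last, ...), then reverse the string.
For "hjobzthh" the result is "zbtohjhh".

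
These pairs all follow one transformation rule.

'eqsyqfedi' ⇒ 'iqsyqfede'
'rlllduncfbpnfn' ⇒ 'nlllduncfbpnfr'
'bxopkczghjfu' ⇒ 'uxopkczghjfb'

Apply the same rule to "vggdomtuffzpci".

iggdomtuffzpcv

Rule — swap the first and last characters.
On "vggdomtuffzpci" that produces "iggdomtuffzpcv".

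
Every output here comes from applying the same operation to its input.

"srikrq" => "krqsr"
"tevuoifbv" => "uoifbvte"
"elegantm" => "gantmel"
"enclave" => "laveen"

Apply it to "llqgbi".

gbill

What's happening: move the first 2 characters to the end (rotate left by 2), then delete the first character.
On "llqgbi" that produces "gbill".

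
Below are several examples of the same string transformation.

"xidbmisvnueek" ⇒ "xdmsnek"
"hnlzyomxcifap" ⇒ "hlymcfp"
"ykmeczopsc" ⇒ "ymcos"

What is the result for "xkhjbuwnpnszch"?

In each case the input is transformed by: keep every other character starting from the first (positions 1st, 3rd, 5th, ...).
"xkhjbuwnpnszch" → "xhbwpsc".

xhbwpsc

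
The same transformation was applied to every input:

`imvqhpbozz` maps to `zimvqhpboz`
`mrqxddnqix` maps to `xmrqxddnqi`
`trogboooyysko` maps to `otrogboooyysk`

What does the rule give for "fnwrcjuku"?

Rule — move the last character to the front.
Applying that to "fnwrcjuku" gives "ufnwrcjuk".

ufnwrcjuk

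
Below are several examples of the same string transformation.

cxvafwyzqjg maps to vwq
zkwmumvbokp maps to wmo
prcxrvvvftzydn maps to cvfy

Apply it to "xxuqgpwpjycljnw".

The pattern: keep one character in every 3, starting at position 3 (positions 3rd, 6th, 9th, ...).
So "xxuqgpwpjycljnw" becomes "upjlw".

upjlw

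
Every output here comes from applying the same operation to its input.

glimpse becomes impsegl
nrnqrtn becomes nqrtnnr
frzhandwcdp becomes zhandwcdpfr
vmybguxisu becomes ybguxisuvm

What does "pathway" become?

thwaypa

Each output is the input with this applied: move the first 2 characters to the end (rotate left by 2).
So "pathway" becomes "thwaypa".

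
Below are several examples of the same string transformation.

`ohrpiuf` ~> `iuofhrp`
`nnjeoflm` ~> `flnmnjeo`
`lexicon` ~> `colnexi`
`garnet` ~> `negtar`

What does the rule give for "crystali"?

alciryst

Looking at the pairs, the operation is to swap the first and last characters, then move the last 3 characters to the front (rotate right by 3).
For "crystali", step one produces "irystalc"; step two turns that into "alciryst".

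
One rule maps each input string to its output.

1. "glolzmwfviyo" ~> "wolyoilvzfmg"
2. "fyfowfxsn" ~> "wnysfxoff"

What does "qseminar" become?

irsaenmq

The pattern: take characters alternately from the front and the back (1st, last, 2nd, 2nd-last, ...), then swap the first and last characters.
"qseminar" → "qrsaenmi" → "irsaenmq".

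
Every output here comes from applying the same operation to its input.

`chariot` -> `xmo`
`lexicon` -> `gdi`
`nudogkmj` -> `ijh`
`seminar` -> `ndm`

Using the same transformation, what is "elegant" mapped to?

zbo

Rule — shift every letter 5 places backward in the alphabet (wrapping around), then keep one character in every 3, starting at position 1 (positions 1st, 4th, 7th, ...).
For "elegant" the result is "zbo".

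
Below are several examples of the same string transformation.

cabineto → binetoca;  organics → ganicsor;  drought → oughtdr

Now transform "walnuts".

The pattern: move the first 2 characters to the end (rotate left by 2).
For "walnuts" the result is "lnutswa".

lnutswa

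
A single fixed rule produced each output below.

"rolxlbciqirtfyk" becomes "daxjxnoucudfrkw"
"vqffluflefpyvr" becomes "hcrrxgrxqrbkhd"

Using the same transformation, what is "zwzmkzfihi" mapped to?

The rule is to shift every letter 12 places forward in the alphabet (wrapping around).
Applying that to "zwzmkzfihi" gives "lilywlrutu".

lilywlrutu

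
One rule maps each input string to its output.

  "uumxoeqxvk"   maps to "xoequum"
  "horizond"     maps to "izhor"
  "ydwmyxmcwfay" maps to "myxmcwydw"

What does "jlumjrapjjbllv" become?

mjrapjjbjlu

In each case the input is transformed by: delete the last 3 characters, then move the first 3 characters to the end (rotate left by 3).
"jlumjrapjjbllv" → "jlumjrapjjb" → "mjrapjjbjlu".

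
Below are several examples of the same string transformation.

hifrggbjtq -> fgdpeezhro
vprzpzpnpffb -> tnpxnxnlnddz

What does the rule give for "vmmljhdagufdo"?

tkkjhfbyesdbm

What's happening: shift every letter 2 places backward in the alphabet (wrapping around).
"vmmljhdagufdo" → "tkkjhfbyesdbm".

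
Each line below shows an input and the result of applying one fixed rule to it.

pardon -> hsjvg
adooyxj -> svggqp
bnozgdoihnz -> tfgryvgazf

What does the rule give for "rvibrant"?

The pattern: delete the last character, then shift every letter 8 places backward in the alphabet (wrapping around).
"rvibrant" → "rvibran" → "jnatjsf".

jnatjsf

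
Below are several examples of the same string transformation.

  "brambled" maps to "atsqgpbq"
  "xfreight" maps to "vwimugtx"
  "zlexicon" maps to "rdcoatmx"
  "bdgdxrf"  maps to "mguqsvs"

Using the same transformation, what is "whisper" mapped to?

The pattern: move the last 3 characters to the front (rotate right by 3), then shift every letter 11 places backward in the alphabet (wrapping around).
"whisper" → "etglwxh".

etglwxh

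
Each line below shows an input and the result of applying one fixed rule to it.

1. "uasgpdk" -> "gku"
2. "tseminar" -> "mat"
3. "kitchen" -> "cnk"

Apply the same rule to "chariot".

rtc

Each output is the input with this applied: keep one character in every 3, starting at position 1 (positions 1st, 4th, 7th, ...), then move the first character to the end.
Applying that to "chariot" gives "rtc".
(Check on "uasgpdk": → "ugk" → "gku" ✓)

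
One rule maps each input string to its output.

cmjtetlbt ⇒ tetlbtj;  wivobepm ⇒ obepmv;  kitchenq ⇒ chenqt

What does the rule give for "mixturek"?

turekx

In each case the input is transformed by: delete the first 2 characters, then move the first character to the end.
On "mixturek": the first step gives "xturek", and the second then gives "turekx".
(Check on "cmjtetlbt": → "jtetlbt" → "tetlbtj" ✓)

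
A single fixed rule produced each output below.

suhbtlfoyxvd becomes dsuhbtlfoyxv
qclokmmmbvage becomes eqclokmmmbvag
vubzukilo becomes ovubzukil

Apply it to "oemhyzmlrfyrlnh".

Each output is the input with this applied: move the last character to the front.
Doing the same to "oemhyzmlrfyrlnh": "hoemhyzmlrfyrln".

hoemhyzmlrfyrln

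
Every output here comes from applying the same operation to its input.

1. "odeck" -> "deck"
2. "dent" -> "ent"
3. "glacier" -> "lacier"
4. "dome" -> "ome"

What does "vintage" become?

The transformation: delete the first character.
For "vintage" the result is "intage".

intage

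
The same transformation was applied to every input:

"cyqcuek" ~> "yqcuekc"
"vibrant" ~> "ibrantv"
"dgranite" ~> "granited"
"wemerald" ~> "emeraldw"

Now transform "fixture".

In each case the input is transformed by: move the first character to the end.
Applying that to "fixture" gives "ixturef".

ixturef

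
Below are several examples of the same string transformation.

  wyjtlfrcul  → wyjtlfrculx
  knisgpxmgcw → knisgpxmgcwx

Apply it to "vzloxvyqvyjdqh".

What's happening: append "x".
For "vzloxvyqvyjdqh" the result is "vzloxvyqvyjdqhx".

vzloxvyqvyjdqhx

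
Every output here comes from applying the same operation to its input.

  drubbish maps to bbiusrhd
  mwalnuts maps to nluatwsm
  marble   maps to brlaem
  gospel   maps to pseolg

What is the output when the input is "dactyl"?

The pattern: swap the front and back halves of the string, then take characters alternately from the front and the back (1st, last, 2nd, 2nd-last, ...).
For "dactyl" the result is "tcyald".

tcyald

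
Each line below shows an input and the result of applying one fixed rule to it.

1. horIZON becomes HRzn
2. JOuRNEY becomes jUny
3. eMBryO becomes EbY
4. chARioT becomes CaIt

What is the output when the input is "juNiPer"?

JnpR

What's happening: keep every other character starting from the first (positions 1st, 3rd, 5th, ...), then flip the case of every letter.
On "juNiPer": the first step gives "jNPr", and the second then gives "JnpR".
(Check on "chARioT": → "cAiT" → "CaIt" ✓)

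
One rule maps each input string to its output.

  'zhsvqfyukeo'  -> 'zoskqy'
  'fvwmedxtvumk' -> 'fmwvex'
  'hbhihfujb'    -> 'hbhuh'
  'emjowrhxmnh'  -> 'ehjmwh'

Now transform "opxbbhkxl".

The transformation: keep every other character starting from the first (positions 1st, 3rd, 5th, ...), then take characters alternately from the front and the back (1st, last, 2nd, 2nd-last, ...).
Working it through for "opxbbhkxl": intermediate "oxbkl", final "olxkb".

olxkb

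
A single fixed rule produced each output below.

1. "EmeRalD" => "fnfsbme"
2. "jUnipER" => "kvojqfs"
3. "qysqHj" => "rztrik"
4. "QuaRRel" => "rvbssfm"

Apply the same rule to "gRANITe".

The pattern: shift every letter 1 place forward in the alphabet (wrapping around), then convert every letter to lowercase.
"gRANITe" → "hSBOJUf" → "hsbojuf".

hsbojuf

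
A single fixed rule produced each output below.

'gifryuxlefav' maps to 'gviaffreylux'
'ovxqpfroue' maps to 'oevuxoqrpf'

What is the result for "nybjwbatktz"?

nzytbkjtwab

What's happening: take characters alternately from the front and the back (1st, last, 2nd, 2nd-last, ...).
So "nybjwbatktz" becomes "nzytbkjtwab".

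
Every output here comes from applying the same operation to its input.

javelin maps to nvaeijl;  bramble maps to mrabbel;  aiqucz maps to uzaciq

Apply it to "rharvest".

In each case the input is transformed by: sort the characters into alphabetical order, then move the last 2 characters to the front (rotate right by 2).
Starting from "rharvest": after the first operation, "aehrrstv"; after the second, "tvaehrrs".

tvaehrrs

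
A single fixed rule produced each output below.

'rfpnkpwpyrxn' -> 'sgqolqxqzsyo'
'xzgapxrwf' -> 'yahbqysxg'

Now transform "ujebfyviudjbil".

Looking at the pairs, the operation is to shift every letter 1 place forward in the alphabet (wrapping around).
Doing the same to "ujebfyviudjbil": "vkfcgzwjvekcjm".

vkfcgzwjvekcjm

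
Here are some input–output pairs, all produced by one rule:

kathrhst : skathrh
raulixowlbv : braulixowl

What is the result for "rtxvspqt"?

The pattern: delete the last character, then move the last character to the front.
Applying both steps to "rtxvspqt": "rtxvspq", then "qrtxvsp".

qrtxvsp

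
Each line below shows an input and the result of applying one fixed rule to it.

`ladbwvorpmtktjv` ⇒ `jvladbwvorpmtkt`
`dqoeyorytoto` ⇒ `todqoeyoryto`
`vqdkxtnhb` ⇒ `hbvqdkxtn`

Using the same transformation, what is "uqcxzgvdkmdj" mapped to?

djuqcxzgvdkm

Rule — move the last 2 characters to the front (rotate right by 2).
For "uqcxzgvdkmdj" the result is "djuqcxzgvdkm".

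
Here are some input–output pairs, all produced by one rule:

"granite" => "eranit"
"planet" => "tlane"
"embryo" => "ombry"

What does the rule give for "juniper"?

What's happening: swap the first and last characters, then delete the last character.
Doing the same to "juniper": "runipe".

runipe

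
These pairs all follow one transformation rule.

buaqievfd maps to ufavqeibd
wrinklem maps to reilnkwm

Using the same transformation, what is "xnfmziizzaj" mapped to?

nafzmzziixj

Looking at the pairs, the operation is to take characters alternately from the front and the back (1st, last, 2nd, 2nd-last, ...), then move the first 2 characters to the end (rotate left by 2).
On "xnfmziizzaj": the first step gives "xjnafzmzzii", and the second then gives "nafzmzziixj".
(Check on "buaqievfd": → "bdufavqei" → "ufavqeibd" ✓)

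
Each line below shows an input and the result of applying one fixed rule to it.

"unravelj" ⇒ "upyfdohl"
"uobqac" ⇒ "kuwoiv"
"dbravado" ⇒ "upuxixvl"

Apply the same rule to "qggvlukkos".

Each output is the input with this applied: move the first 3 characters to the end (rotate left by 3), then shift every letter 6 places backward in the alphabet (wrapping around).
For "qggvlukkos", step one produces "vlukkosqgg"; step two turns that into "pfoeeimkaa".

pfoeeimkaa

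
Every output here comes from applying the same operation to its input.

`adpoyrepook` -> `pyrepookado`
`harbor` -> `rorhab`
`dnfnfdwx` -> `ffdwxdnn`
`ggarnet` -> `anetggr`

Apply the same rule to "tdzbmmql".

zmmqltdb

Looking at the pairs, the operation is to move the first 3 characters to the end (rotate left by 3), then swap the first and last characters.
On "tdzbmmql" that produces "zmmqltdb".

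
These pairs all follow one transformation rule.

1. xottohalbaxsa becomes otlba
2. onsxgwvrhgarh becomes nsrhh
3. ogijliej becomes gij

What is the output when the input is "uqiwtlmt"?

The pattern: swap each adjacent pair of characters (1↔2, 3↔4, ...), then keep one character in every 3, starting at position 1 (positions 1st, 4th, 7th, ...).
Applying both steps to "uqiwtlmt": "quwilttm", then "qit".
(Check on "xottohalbaxsa": → "oxttholaabsxa" → "otlba" ✓)

qit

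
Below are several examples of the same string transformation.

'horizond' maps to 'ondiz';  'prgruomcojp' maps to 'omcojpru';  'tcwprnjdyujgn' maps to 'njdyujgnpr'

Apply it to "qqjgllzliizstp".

lzliizstpgl

The transformation: delete the first 3 characters, then move the first 2 characters to the end (rotate left by 2).
On "qqjgllzliizstp": the first step gives "gllzliizstp", and the second then gives "lzliizstpgl".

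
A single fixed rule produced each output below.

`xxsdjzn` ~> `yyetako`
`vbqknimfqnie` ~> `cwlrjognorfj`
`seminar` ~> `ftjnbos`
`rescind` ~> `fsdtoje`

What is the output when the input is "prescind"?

The pattern: shift every letter 1 place forward in the alphabet (wrapping around), then swap each adjacent pair of characters (1↔2, 3↔4, ...).
Working it through for "prescind": intermediate "qsftdjoe", final "sqtfjdeo".
(Check on "seminar": → "tfnjobs" → "ftjnbos" ✓)

sqtfjdeo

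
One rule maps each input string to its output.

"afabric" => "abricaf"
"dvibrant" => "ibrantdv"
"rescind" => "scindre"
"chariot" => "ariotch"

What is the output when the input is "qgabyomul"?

Rule — move the first 2 characters to the end (rotate left by 2).
Applying that to "qgabyomul" gives "abyomulqg".

abyomulqg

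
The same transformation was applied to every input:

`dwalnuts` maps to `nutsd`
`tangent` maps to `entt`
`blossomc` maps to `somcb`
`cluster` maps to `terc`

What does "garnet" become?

The transformation: move the first character to the end, then delete the first 3 characters.
"garnet" → "arnetg" → "etg".

etg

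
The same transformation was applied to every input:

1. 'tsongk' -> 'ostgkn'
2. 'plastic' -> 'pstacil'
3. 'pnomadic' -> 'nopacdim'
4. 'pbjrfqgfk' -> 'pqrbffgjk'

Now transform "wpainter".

rtwaeinp

The rule is to sort the characters into alphabetical order, then move the last 3 characters to the front (rotate right by 3).
Doing the same to "wpainter": "rtwaeinp".
(Check on "pbjrfqgfk": → "bffgjkpqr" → "pqrbffgjk" ✓)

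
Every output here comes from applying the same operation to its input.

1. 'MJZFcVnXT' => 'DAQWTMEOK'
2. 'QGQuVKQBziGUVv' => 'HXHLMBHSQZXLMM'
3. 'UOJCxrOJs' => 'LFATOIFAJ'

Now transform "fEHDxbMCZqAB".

The pattern: shift every letter 9 places backward in the alphabet (wrapping around), then convert every letter to uppercase.
For "fEHDxbMCZqAB", step one produces "wVYUosDTQhRS"; step two turns that into "WVYUOSDTQHRS".

WVYUOSDTQHRS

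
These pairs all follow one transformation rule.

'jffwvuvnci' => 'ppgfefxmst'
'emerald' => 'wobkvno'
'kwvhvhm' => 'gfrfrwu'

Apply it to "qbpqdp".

lzanza

The rule is to shift every letter 10 places forward in the alphabet (wrapping around), then move the first character to the end.
On "qbpqdp": the first step gives "alzanz", and the second then gives "lzanza".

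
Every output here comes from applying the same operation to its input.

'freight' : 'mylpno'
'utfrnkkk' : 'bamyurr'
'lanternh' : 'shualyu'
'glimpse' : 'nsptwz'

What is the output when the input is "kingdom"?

rpunkv

Rule — shift every letter 7 places forward in the alphabet (wrapping around), then delete the last character.
Applying both steps to "kingdom": "rpunkvt", then "rpunkv".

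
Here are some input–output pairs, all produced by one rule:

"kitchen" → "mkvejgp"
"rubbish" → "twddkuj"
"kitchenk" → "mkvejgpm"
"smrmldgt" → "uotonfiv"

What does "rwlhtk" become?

tynjvm

What's happening: shift every letter 2 places forward in the alphabet (wrapping around).
On "rwlhtk" that produces "tynjvm".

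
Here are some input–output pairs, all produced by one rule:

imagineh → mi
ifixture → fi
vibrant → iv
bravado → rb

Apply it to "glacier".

The rule is to swap each adjacent pair of characters (1↔2, 3↔4, ...), then keep only the first 2 characters.
On "glacier": the first step gives "lgcaeir", and the second then gives "lg".
(Check on "vibrant": → "ivrbnat" → "iv" ✓)

lg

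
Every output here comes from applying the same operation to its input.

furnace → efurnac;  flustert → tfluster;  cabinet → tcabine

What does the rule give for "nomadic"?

The transformation: move the last character to the front.
Doing the same to "nomadic": "cnomadi".

cnomadi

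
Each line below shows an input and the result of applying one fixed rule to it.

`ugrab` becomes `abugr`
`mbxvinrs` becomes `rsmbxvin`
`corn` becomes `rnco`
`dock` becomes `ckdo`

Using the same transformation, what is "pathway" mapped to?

aypathw

Each output is the input with this applied: move the last 2 characters to the front (rotate right by 2).
So "pathway" becomes "aypathw".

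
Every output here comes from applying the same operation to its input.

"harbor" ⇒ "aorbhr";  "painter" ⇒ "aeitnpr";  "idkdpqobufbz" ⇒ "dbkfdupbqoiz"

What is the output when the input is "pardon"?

aordpn

The transformation: take characters alternately from the front and the back (1st, last, 2nd, 2nd-last, ...), then move the first 2 characters to the end (rotate left by 2).
Applying that to "pardon" gives "aordpn".
(Check on "idkdpqobufbz": → "izdbkfdupbqo" → "dbkfdupbqoiz" ✓)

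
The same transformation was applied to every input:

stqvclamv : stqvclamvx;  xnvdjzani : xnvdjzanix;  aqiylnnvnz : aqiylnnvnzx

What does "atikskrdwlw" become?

In each case the input is transformed by: append "x".
On "atikskrdwlw" that produces "atikskrdwlwx".

atikskrdwlwx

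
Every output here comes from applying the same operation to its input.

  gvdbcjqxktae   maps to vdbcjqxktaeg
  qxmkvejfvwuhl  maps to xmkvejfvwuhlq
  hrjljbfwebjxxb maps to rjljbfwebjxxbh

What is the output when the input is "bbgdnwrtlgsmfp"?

The transformation: move the first character to the end.
Doing the same to "bbgdnwrtlgsmfp": "bgdnwrtlgsmfpb".

bgdnwrtlgsmfpb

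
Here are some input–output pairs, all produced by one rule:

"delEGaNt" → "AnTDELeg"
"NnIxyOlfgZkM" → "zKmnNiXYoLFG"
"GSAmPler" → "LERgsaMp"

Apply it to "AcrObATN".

atnaCRoB

Each output is the input with this applied: move the last 3 characters to the front (rotate right by 3), then flip the case of every letter.
On "AcrObATN": the first step gives "ATNAcrOb", and the second then gives "atnaCRoB".
(Check on "delEGaNt": → "aNtdelEG" → "AnTDELeg" ✓)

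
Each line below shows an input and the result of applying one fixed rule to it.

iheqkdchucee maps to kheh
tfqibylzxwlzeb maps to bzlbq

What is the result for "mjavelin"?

Rule — move the first 3 characters to the end (rotate left by 3), then keep one character in every 3, starting at position 2 (positions 2nd, 5th, 8th, ...).
Working it through for "mjavelin": intermediate "velinmja", final "ena".

ena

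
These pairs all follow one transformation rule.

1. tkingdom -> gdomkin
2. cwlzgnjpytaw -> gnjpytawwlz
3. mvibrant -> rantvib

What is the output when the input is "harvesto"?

estoarv

Each output is the input with this applied: delete the first character, then move the first 3 characters to the end (rotate left by 3).
"harvesto" → "arvesto" → "estoarv".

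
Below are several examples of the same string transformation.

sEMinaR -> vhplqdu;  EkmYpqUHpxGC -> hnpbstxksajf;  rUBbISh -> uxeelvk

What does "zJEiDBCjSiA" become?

cmhlgefmvld

The pattern: shift every letter 3 places forward in the alphabet (wrapping around), then convert every letter to lowercase.
"zJEiDBCjSiA" → "cMHlGEFmVlD" → "cmhlgefmvld".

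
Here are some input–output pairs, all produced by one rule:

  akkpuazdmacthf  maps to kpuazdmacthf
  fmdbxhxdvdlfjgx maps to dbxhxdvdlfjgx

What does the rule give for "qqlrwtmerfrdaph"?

lrwtmerfrdaph

Looking at the pairs, the operation is to delete the first 2 characters.
Doing the same to "qqlrwtmerfrdaph": "lrwtmerfrdaph".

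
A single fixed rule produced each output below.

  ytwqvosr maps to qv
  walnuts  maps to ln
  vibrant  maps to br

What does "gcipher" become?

The pattern: move the last 3 characters to the front (rotate right by 3), then keep only the last 2 characters.
Working it through for "gcipher": intermediate "hergcip", final "ip".

ip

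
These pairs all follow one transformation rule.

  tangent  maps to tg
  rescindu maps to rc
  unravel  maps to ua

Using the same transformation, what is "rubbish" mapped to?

What's happening: keep one character in every 3, starting at position 1 (positions 1st, 4th, 7th, ...), then delete the last character.
Starting from "rubbish": after the first operation, "rbh"; after the second, "rb".

rb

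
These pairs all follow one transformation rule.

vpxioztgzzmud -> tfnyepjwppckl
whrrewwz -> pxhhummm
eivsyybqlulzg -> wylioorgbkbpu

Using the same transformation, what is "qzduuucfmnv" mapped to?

The pattern: swap the first and last characters, then shift every letter 10 places backward in the alphabet (wrapping around).
On "qzduuucfmnv": the first step gives "vzduuucfmnq", and the second then gives "lptkkksvcdg".

lptkkksvcdg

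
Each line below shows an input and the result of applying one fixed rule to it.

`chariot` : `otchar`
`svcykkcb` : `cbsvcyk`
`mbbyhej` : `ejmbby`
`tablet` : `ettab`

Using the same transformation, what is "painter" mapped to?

erpain

Each output is the input with this applied: move the last 2 characters to the front (rotate right by 2), then delete the last character.
Applying both steps to "painter": "erpaint", then "erpain".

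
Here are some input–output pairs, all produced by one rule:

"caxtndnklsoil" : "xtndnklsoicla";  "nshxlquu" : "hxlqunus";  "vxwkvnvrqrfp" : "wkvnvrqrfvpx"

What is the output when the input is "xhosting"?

The pattern: swap the first and last characters, then move the first 2 characters to the end (rotate left by 2).
For "xhosting" the result is "ostinxgh".
(Check on "nshxlquu": → "ushxlqun" → "hxlqunus" ✓)

ostinxgh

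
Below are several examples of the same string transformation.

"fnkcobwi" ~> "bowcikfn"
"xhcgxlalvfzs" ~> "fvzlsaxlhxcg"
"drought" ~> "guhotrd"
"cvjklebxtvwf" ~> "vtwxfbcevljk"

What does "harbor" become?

The pattern: move the last 3 characters to the front (rotate right by 3), then take characters alternately from the front and the back (1st, last, 2nd, 2nd-last, ...).
Applying both steps to "harbor": "borhar", then "broarh".

broarh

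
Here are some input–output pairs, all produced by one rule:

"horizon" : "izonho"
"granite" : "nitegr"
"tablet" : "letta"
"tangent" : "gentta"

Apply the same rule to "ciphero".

heroci

In each case the input is transformed by: move the first 2 characters to the end (rotate left by 2), then delete the first character.
Doing the same to "ciphero": "heroci".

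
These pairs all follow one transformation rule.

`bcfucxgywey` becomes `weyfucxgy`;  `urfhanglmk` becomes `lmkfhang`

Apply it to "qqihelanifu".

ifuihelan

In each case the input is transformed by: delete the first 2 characters, then move the last 3 characters to the front (rotate right by 3).
Working it through for "qqihelanifu": intermediate "ihelanifu", final "ifuihelan".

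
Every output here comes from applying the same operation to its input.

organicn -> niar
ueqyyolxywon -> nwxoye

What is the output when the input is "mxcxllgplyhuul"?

luyplxx

In each case the input is transformed by: reverse the string, then keep every other character starting from the first (positions 1st, 3rd, 5th, ...).
"mxcxllgplyhuul" → "luyplxx".
(Check on "organicn": → "ncinagro" → "niar" ✓)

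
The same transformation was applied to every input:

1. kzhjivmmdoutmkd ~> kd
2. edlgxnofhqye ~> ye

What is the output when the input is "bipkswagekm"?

In each case the input is transformed by: keep only the last 2 characters.
So "bipkswagekm" becomes "km".

km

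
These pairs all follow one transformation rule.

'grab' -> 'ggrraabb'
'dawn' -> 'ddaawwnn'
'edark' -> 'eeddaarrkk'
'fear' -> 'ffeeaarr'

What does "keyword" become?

kkeeyywwoorrdd

Rule — double every character.
Applying that to "keyword" gives "kkeeyywwoorrdd".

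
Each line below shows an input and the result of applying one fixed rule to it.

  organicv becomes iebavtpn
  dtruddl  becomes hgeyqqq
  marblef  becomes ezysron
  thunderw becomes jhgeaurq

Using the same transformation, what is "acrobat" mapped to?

gebponn

What's happening: sort the characters into reverse alphabetical order, then shift every letter 13 places forward in the alphabet (wrapping around) — i.e. ROT13.
Working it through for "acrobat": intermediate "trocbaa", final "gebponn".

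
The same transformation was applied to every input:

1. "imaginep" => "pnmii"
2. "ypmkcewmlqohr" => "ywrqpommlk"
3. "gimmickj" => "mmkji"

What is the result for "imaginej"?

The rule is to sort the characters into reverse alphabetical order, then delete the last 3 characters.
For "imaginej", step one produces "nmjiigea"; step two turns that into "nmjii".
(Check on "gimmickj": → "mmkjiigc" → "mmkji" ✓)

nmjii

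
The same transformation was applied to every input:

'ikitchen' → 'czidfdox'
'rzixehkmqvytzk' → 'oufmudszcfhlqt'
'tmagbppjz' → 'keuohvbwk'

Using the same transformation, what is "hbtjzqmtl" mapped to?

hogcwoeul

What's happening: move the last 3 characters to the front (rotate right by 3), then shift every letter 5 places backward in the alphabet (wrapping around).
On "hbtjzqmtl": the first step gives "mtlhbtjzq", and the second then gives "hogcwoeul".
(Check on "ikitchen": → "henikitc" → "czidfdox" ✓)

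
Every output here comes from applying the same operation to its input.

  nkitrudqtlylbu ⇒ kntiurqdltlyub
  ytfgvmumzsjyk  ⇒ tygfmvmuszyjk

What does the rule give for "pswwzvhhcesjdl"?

Looking at the pairs, the operation is to swap each adjacent pair of characters (1↔2, 3↔4, ...).
"pswwzvhhcesjdl" → "spwwvzhhecjsld".

spwwvzhhecjsld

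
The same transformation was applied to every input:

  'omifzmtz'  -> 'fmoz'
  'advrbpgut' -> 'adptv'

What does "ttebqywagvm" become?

aemtvy

The transformation: sort the characters into alphabetical order, then keep every other character starting from the first (positions 1st, 3rd, 5th, ...).
Working it through for "ttebqywagvm": intermediate "abegmqttvwy", final "aemtvy".
(Check on "omifzmtz": → "fimmotzz" → "fmoz" ✓)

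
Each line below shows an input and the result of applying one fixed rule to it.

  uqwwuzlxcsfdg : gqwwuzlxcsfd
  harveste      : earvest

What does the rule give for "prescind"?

drescin

The rule is to delete the first character, then move the last character to the front.
Working it through for "prescind": intermediate "rescind", final "drescin".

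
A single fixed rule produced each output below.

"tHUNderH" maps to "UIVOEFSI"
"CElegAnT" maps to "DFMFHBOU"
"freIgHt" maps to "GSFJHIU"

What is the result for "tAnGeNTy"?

The rule is to shift every letter 1 place forward in the alphabet (wrapping around), then convert every letter to uppercase.
Doing the same to "tAnGeNTy": "UBOHFOUZ".

UBOHFOUZ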